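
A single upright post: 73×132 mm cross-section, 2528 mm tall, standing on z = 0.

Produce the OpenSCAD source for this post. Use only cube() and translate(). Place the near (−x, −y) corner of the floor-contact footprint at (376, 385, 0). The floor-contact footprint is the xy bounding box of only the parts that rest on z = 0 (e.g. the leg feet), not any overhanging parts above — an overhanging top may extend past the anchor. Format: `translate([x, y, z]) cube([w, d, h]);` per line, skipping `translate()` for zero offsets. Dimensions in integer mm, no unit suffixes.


translate([376, 385, 0]) cube([73, 132, 2528]);


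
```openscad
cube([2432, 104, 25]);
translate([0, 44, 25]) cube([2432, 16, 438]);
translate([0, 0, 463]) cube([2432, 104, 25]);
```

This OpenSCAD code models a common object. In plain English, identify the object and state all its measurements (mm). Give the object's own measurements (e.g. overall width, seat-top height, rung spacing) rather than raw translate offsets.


An I-beam lying along x, 2432 mm long. Overall section height 488 mm. Two flanges 104 mm wide (y) and 25 mm thick, one on the floor and one at the top; a web 16 mm thick runs between them, centred on the flange width.


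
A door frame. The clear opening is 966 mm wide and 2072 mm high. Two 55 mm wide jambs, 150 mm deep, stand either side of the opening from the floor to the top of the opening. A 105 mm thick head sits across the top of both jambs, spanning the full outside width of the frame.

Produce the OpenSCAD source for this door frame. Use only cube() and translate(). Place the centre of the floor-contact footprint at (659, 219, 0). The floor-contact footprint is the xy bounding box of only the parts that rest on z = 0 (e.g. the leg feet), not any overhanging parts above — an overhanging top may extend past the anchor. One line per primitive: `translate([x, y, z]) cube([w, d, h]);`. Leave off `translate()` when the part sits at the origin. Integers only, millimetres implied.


translate([121, 144, 0]) cube([55, 150, 2072]);
translate([1142, 144, 0]) cube([55, 150, 2072]);
translate([121, 144, 2072]) cube([1076, 150, 105]);


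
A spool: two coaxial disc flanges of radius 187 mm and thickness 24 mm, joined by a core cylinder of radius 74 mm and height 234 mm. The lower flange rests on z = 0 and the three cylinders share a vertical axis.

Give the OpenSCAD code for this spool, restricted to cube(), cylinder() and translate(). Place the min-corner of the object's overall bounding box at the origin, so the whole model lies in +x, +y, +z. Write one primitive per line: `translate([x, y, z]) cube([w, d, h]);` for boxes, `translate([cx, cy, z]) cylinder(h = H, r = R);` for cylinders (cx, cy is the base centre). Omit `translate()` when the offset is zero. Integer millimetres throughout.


translate([187, 187, 0]) cylinder(h = 24, r = 187);
translate([187, 187, 24]) cylinder(h = 234, r = 74);
translate([187, 187, 258]) cylinder(h = 24, r = 187);


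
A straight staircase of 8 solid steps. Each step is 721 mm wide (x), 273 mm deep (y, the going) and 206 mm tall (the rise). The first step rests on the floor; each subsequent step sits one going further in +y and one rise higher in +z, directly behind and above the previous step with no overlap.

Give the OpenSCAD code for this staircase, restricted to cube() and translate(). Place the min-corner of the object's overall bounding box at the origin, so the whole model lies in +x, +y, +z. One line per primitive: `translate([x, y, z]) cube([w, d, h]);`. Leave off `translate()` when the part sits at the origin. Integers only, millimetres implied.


cube([721, 273, 206]);
translate([0, 273, 206]) cube([721, 273, 206]);
translate([0, 546, 412]) cube([721, 273, 206]);
translate([0, 819, 618]) cube([721, 273, 206]);
translate([0, 1092, 824]) cube([721, 273, 206]);
translate([0, 1365, 1030]) cube([721, 273, 206]);
translate([0, 1638, 1236]) cube([721, 273, 206]);
translate([0, 1911, 1442]) cube([721, 273, 206]);


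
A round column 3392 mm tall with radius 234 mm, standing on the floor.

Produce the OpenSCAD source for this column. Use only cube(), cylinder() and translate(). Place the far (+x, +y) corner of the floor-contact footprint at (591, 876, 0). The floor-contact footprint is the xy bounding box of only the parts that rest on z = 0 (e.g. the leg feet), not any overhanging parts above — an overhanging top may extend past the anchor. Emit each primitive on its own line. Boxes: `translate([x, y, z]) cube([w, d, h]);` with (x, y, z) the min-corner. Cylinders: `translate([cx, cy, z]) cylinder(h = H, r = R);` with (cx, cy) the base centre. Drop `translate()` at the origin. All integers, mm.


translate([357, 642, 0]) cylinder(h = 3392, r = 234);


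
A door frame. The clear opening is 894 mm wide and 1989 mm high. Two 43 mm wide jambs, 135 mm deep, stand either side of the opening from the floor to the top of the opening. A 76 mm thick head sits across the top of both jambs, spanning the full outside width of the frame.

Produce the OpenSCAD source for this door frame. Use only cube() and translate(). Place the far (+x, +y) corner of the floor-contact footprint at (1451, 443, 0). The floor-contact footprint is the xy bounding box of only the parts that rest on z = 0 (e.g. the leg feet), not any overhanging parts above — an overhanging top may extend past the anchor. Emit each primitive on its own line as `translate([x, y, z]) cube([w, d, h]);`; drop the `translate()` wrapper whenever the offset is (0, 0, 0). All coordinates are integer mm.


translate([471, 308, 0]) cube([43, 135, 1989]);
translate([1408, 308, 0]) cube([43, 135, 1989]);
translate([471, 308, 1989]) cube([980, 135, 76]);


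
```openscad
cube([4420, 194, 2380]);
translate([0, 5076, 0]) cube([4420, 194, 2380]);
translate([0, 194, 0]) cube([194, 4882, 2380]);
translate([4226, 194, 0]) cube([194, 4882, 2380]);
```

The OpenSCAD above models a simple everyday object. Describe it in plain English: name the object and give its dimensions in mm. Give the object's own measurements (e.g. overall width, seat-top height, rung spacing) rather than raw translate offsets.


The wall frame of a small rectangular building: four walls, each 2380 mm tall and 194 mm thick, enclosing a footprint 4420 mm (x) by 5270 mm (y) outside-to-outside, with no floor or roof. The front and back walls (the −y and +y sides) span the full width; the two side walls fit between them.


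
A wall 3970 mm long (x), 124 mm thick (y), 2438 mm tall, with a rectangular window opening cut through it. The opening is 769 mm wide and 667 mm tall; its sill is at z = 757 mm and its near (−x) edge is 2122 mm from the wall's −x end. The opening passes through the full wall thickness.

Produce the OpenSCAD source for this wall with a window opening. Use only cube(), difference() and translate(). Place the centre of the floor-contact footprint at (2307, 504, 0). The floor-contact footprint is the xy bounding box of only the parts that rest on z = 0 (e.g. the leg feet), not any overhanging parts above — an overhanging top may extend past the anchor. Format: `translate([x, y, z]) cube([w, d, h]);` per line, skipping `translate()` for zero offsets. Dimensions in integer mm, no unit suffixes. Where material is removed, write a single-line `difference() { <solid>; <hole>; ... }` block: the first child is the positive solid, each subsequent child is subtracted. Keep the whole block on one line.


difference() { translate([322, 442, 0]) cube([3970, 124, 2438]); translate([2444, 442, 757]) cube([769, 124, 667]); }


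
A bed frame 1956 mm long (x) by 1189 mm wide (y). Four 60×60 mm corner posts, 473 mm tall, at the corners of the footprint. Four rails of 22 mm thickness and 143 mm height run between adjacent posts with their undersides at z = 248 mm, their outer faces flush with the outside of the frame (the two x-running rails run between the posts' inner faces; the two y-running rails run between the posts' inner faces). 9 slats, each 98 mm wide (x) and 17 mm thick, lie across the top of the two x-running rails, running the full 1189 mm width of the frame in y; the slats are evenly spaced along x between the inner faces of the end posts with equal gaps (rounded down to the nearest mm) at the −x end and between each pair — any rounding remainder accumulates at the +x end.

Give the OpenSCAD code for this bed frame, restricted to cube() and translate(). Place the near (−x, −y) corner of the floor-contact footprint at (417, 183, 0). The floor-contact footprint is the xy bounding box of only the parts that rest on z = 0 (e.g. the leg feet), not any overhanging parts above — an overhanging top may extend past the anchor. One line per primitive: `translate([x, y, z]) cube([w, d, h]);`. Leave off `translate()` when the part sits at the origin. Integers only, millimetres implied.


// slat z = rail_z + rail_h = 248 + 143 = 391
// slat gap = ⌊(1836 − 9·98) / 10⌋ = 95
translate([417, 183, 0]) cube([60, 60, 473]);
translate([417, 1312, 0]) cube([60, 60, 473]);
translate([2313, 183, 0]) cube([60, 60, 473]);
translate([2313, 1312, 0]) cube([60, 60, 473]);
translate([477, 183, 248]) cube([1836, 22, 143]);
translate([477, 1350, 248]) cube([1836, 22, 143]);
translate([417, 243, 248]) cube([22, 1069, 143]);
translate([2351, 243, 248]) cube([22, 1069, 143]);
translate([572, 183, 391]) cube([98, 1189, 17]);
translate([765, 183, 391]) cube([98, 1189, 17]);
translate([958, 183, 391]) cube([98, 1189, 17]);
translate([1151, 183, 391]) cube([98, 1189, 17]);
translate([1344, 183, 391]) cube([98, 1189, 17]);
translate([1537, 183, 391]) cube([98, 1189, 17]);
translate([1730, 183, 391]) cube([98, 1189, 17]);
translate([1923, 183, 391]) cube([98, 1189, 17]);
translate([2116, 183, 391]) cube([98, 1189, 17]);


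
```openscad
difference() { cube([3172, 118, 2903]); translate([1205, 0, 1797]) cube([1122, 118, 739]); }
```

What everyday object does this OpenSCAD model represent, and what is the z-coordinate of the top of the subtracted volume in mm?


A wall with a window opening. The window head height is 2536 mm.

A wall with a rectangular opening subtracted — a window. Sill at z = 1797, opening 739 mm tall, so the head is at 1797 + 739 = 2536 mm.


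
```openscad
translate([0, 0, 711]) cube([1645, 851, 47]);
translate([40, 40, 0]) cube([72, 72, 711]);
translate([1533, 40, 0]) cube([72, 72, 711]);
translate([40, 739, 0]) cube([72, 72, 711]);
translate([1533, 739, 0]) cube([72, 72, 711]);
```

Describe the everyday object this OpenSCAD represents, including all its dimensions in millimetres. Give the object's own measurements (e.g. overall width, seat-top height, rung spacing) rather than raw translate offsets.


A table: top 1645 mm (x) × 851 mm (y), 47 mm thick, upper face at z = 758 mm, on four 72×72 mm square legs, each inset 40 mm from the nearest pair of top edges from z = 0 to the bottom of the top.


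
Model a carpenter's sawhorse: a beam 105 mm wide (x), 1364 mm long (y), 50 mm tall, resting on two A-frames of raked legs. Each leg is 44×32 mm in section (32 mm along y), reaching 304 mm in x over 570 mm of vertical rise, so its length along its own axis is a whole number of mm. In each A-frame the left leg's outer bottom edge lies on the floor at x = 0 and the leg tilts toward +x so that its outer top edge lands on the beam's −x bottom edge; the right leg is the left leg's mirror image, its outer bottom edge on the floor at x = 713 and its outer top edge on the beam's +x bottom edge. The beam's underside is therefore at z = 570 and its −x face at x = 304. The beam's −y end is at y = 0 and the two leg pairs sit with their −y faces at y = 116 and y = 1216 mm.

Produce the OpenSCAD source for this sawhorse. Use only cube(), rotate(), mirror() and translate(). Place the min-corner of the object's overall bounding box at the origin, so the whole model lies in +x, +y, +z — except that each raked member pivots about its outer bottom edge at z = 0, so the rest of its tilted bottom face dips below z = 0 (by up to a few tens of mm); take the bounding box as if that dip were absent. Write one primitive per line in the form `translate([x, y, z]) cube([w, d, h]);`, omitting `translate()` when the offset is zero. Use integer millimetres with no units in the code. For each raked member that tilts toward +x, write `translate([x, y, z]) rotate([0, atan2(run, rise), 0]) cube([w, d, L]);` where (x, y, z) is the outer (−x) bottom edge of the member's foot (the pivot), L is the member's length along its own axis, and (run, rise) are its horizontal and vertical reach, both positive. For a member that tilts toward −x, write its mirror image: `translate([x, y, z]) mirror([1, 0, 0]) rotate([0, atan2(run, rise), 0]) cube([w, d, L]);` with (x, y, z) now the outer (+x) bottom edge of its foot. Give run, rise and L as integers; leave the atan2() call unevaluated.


translate([304, 0, 570]) cube([105, 1364, 50]);
translate([0, 116, 0]) rotate([0, atan2(304, 570), 0]) cube([44, 32, 646]);
translate([713, 116, 0]) mirror([1, 0, 0]) rotate([0, atan2(304, 570), 0]) cube([44, 32, 646]);
translate([0, 1216, 0]) rotate([0, atan2(304, 570), 0]) cube([44, 32, 646]);
translate([713, 1216, 0]) mirror([1, 0, 0]) rotate([0, atan2(304, 570), 0]) cube([44, 32, 646]);


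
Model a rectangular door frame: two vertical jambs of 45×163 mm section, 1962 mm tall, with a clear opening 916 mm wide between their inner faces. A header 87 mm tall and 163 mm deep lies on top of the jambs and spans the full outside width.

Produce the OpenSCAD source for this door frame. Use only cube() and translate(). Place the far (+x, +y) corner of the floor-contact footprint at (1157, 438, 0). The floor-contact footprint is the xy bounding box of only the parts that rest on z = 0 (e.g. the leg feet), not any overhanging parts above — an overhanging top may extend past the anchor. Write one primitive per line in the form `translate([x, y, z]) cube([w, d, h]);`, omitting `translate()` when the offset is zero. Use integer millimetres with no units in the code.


translate([151, 275, 0]) cube([45, 163, 1962]);
translate([1112, 275, 0]) cube([45, 163, 1962]);
translate([151, 275, 1962]) cube([1006, 163, 87]);


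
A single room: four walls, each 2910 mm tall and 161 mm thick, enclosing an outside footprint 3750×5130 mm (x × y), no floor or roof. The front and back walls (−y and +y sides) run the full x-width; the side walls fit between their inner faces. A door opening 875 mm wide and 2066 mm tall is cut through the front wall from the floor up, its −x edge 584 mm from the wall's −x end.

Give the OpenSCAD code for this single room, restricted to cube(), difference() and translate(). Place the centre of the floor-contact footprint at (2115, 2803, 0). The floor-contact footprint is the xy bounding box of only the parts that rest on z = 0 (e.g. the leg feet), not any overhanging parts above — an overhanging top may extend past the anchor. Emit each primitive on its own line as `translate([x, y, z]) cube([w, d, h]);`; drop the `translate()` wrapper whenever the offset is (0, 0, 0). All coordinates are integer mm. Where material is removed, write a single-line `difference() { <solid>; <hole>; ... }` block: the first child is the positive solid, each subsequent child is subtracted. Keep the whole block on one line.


difference() { translate([240, 238, 0]) cube([3750, 161, 2910]); translate([824, 238, 0]) cube([875, 161, 2066]); }
translate([240, 5207, 0]) cube([3750, 161, 2910]);
translate([240, 399, 0]) cube([161, 4808, 2910]);
translate([3829, 399, 0]) cube([161, 4808, 2910]);


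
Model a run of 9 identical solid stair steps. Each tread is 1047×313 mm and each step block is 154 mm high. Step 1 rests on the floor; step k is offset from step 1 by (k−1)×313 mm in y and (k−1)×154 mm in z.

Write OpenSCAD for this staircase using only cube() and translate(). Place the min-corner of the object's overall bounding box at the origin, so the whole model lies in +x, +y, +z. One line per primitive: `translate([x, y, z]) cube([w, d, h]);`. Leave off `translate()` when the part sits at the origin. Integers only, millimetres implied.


cube([1047, 313, 154]);
translate([0, 313, 154]) cube([1047, 313, 154]);
translate([0, 626, 308]) cube([1047, 313, 154]);
translate([0, 939, 462]) cube([1047, 313, 154]);
translate([0, 1252, 616]) cube([1047, 313, 154]);
translate([0, 1565, 770]) cube([1047, 313, 154]);
translate([0, 1878, 924]) cube([1047, 313, 154]);
translate([0, 2191, 1078]) cube([1047, 313, 154]);
translate([0, 2504, 1232]) cube([1047, 313, 154]);


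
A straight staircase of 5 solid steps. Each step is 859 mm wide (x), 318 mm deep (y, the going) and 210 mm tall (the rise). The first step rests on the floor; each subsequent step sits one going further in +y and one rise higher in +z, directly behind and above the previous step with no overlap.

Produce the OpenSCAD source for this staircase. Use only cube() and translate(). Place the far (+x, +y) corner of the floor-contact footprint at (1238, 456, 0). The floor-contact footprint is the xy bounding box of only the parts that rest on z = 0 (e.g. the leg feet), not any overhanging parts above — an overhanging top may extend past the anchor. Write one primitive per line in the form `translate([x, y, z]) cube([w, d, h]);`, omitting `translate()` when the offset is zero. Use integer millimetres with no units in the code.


translate([379, 138, 0]) cube([859, 318, 210]);
translate([379, 456, 210]) cube([859, 318, 210]);
translate([379, 774, 420]) cube([859, 318, 210]);
translate([379, 1092, 630]) cube([859, 318, 210]);
translate([379, 1410, 840]) cube([859, 318, 210]);


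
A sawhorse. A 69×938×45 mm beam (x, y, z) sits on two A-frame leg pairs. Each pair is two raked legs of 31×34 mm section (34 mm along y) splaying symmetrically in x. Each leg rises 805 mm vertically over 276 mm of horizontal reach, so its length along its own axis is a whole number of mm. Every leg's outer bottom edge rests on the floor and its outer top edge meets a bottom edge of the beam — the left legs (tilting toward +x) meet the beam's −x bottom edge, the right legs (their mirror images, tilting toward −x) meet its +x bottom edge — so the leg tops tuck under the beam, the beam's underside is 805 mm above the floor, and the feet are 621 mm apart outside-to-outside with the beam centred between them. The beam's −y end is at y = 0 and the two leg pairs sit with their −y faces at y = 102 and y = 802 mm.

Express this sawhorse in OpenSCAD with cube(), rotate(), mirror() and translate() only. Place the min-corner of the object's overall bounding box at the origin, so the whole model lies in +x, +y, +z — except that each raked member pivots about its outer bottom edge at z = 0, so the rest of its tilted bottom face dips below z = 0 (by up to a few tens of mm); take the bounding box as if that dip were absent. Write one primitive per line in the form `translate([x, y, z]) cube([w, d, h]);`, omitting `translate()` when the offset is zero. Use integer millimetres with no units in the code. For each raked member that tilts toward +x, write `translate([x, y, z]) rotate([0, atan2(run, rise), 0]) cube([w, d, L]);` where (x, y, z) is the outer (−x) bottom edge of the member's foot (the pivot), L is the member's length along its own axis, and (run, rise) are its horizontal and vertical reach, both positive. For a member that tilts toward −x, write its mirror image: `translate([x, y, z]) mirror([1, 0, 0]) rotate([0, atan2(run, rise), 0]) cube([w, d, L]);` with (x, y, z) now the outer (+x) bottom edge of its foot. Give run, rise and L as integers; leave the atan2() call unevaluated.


translate([276, 0, 805]) cube([69, 938, 45]);
translate([0, 102, 0]) rotate([0, atan2(276, 805), 0]) cube([31, 34, 851]);
translate([621, 102, 0]) mirror([1, 0, 0]) rotate([0, atan2(276, 805), 0]) cube([31, 34, 851]);
translate([0, 802, 0]) rotate([0, atan2(276, 805), 0]) cube([31, 34, 851]);
translate([621, 802, 0]) mirror([1, 0, 0]) rotate([0, atan2(276, 805), 0]) cube([31, 34, 851]);


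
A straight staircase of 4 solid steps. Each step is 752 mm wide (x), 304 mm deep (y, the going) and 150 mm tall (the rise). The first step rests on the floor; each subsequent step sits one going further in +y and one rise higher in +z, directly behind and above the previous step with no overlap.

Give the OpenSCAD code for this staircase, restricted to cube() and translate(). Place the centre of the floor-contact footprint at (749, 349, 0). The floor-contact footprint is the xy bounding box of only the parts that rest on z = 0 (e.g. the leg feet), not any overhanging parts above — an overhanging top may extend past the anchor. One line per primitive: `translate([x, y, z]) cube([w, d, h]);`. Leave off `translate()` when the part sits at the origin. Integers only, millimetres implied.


translate([373, 197, 0]) cube([752, 304, 150]);
translate([373, 501, 150]) cube([752, 304, 150]);
translate([373, 805, 300]) cube([752, 304, 150]);
translate([373, 1109, 450]) cube([752, 304, 150]);


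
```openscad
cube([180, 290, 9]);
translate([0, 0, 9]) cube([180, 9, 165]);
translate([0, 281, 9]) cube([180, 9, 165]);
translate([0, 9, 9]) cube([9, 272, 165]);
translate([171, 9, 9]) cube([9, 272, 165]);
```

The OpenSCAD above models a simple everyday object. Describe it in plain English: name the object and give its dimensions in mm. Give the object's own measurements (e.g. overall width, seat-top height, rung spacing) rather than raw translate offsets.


An open-topped rectangular box: outside dimensions 180×290×174 mm, with a uniform wall and base thickness of 9 mm. The base is a full 180×290 slab on the floor; four walls sit on top of the base. The front and back walls (the −y and +y sides) span the full width; the two side walls fit between them.


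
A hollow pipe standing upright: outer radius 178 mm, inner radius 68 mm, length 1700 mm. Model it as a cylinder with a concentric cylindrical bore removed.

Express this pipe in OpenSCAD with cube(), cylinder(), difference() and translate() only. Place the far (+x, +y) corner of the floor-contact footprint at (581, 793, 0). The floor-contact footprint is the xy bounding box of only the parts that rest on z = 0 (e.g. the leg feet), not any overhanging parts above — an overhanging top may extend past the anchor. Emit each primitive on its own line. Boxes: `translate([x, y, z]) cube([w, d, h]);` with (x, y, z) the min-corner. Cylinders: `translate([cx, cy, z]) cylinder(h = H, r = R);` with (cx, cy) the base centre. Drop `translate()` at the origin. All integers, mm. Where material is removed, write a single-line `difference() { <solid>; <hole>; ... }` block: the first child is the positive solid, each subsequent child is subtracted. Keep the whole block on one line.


difference() { translate([403, 615, 0]) cylinder(h = 1700, r = 178); translate([403, 615, 0]) cylinder(h = 1700, r = 68); }


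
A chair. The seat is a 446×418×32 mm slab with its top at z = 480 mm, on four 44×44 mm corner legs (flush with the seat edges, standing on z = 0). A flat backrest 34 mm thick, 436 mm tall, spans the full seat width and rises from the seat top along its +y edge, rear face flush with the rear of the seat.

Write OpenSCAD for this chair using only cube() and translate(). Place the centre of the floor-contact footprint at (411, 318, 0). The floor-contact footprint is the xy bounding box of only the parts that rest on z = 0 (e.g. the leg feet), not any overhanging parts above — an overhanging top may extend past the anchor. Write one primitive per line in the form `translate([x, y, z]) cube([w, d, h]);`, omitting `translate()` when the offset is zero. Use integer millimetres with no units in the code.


translate([188, 109, 448]) cube([446, 418, 32]);
translate([188, 109, 0]) cube([44, 44, 448]);
translate([590, 109, 0]) cube([44, 44, 448]);
translate([188, 483, 0]) cube([44, 44, 448]);
translate([590, 483, 0]) cube([44, 44, 448]);
translate([188, 493, 480]) cube([446, 34, 436]);


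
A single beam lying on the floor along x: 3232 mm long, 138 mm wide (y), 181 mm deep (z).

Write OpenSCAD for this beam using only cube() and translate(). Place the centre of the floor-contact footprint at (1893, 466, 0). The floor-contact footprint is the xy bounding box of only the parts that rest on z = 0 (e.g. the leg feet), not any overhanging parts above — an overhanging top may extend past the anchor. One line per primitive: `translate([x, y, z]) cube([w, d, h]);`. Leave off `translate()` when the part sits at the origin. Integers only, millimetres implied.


translate([277, 397, 0]) cube([3232, 138, 181]);


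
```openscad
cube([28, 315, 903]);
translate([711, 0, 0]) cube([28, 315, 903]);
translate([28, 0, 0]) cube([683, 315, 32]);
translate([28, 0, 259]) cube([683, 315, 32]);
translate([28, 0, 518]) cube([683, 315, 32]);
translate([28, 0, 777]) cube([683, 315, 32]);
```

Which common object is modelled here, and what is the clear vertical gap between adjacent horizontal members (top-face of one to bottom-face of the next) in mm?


A bookshelf. The clear shelf gap is 227 mm.

Two tall side panels with 4 horizontal boards between them — a bookshelf. The first two shelf undersides are at z = 0 and z = 259; with shelf thickness 32, the clear gap is 259 − 0 − 32 = 227 mm.


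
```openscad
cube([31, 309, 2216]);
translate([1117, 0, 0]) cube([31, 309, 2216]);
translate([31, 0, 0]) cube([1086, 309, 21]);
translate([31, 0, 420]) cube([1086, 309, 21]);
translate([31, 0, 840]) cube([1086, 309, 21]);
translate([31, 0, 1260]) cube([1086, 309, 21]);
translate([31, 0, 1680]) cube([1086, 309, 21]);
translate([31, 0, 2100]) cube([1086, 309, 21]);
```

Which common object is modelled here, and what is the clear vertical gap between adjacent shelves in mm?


A bookshelf. The clear shelf gap is 399 mm.

Two tall side panels with 6 horizontal boards between them — a bookshelf. The first two shelf undersides are at z = 0 and z = 420; with shelf thickness 21, the clear gap is 420 − 0 − 21 = 399 mm.


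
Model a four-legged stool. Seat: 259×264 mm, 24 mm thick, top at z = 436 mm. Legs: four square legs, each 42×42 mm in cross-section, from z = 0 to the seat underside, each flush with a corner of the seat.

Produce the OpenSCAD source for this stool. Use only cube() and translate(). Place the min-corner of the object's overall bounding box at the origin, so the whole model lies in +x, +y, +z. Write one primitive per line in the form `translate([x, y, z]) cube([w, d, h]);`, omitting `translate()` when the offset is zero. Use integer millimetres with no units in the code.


translate([0, 0, 412]) cube([259, 264, 24]);
cube([42, 42, 412]);
translate([217, 0, 0]) cube([42, 42, 412]);
translate([0, 222, 0]) cube([42, 42, 412]);
translate([217, 222, 0]) cube([42, 42, 412]);


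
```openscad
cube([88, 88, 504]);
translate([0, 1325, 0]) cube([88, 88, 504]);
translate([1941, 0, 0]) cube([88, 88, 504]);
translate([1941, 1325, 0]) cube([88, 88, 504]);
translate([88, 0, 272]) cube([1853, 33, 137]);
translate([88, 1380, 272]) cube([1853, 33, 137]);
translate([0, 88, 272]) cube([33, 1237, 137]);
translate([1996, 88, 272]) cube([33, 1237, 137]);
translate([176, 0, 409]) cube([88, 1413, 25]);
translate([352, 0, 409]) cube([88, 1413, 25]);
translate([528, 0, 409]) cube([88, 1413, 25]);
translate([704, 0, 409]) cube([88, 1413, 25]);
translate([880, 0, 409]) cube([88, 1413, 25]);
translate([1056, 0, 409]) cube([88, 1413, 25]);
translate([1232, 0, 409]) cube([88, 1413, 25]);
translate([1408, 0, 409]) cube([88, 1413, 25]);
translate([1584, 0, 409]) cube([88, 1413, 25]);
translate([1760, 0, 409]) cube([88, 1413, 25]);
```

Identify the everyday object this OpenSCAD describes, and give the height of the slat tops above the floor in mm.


A bed frame. The slat-top height is 434 mm.

Four posts, four rails, and a row of slats — a bed frame. Slats sit on the rails at z = 272 + 137 = 409; with slat thickness 25, the top is 434 mm.


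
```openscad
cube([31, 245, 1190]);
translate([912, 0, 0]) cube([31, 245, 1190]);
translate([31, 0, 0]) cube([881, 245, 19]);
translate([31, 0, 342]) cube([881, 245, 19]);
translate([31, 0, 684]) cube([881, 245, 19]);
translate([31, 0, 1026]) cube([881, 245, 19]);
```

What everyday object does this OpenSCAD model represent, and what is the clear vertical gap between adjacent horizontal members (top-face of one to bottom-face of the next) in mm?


A bookshelf. The clear shelf gap is 323 mm.

Two tall side panels with 4 horizontal boards between them — a bookshelf. The first two shelf undersides are at z = 0 and z = 342; with shelf thickness 19, the clear gap is 342 − 0 − 19 = 323 mm.


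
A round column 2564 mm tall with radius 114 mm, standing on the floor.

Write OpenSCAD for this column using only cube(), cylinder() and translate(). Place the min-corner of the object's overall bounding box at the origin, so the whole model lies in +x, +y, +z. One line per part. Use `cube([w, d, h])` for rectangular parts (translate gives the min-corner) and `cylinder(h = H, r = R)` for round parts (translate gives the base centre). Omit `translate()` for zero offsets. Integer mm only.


translate([114, 114, 0]) cylinder(h = 2564, r = 114);


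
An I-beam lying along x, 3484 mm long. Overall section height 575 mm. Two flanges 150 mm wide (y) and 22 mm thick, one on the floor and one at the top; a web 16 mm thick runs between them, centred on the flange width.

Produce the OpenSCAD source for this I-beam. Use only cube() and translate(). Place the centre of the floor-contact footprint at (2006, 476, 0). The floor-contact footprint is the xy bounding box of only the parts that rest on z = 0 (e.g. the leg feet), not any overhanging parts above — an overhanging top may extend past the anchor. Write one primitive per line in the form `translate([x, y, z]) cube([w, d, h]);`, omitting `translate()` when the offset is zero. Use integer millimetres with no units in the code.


translate([264, 401, 0]) cube([3484, 150, 22]);
translate([264, 468, 22]) cube([3484, 16, 531]);
translate([264, 401, 553]) cube([3484, 150, 22]);


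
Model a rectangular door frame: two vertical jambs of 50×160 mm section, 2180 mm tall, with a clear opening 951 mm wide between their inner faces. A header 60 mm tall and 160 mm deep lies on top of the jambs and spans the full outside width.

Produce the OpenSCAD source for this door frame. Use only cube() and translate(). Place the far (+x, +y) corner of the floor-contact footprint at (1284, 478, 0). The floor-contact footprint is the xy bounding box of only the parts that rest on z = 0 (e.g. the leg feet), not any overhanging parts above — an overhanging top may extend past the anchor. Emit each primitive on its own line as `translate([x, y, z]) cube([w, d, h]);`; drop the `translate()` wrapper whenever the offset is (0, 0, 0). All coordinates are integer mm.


translate([233, 318, 0]) cube([50, 160, 2180]);
translate([1234, 318, 0]) cube([50, 160, 2180]);
translate([233, 318, 2180]) cube([1051, 160, 60]);


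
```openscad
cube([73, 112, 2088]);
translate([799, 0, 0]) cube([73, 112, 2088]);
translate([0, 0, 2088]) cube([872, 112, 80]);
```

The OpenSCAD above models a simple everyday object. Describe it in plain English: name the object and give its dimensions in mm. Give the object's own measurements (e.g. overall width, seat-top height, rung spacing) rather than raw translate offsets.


A door frame. The clear opening is 726 mm wide and 2088 mm high. Two 73 mm wide jambs, 112 mm deep, stand either side of the opening from the floor to the top of the opening. A 80 mm thick head sits across the top of both jambs, spanning the full outside width of the frame.


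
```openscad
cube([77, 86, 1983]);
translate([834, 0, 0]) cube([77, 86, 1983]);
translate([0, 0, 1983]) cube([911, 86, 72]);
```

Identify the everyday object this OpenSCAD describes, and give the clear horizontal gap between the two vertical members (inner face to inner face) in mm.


A door frame. The clear opening width is 757 mm.

Two 1983 mm tall posts with a header on top — a door frame. The left jamb is 77 mm wide at x = 0; the right jamb starts at x = 834. The clear opening is 834 − 77 = 757 mm.


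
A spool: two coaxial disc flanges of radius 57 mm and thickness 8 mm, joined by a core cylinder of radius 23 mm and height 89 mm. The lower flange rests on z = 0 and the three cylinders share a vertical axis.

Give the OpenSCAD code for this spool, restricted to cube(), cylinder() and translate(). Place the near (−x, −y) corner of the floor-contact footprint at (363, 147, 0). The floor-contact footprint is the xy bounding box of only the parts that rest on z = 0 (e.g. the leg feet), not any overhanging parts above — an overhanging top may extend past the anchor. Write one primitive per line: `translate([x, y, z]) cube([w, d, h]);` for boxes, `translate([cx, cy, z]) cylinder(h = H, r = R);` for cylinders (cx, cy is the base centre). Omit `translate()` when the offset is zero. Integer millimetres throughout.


translate([420, 204, 0]) cylinder(h = 8, r = 57);
translate([420, 204, 8]) cylinder(h = 89, r = 23);
translate([420, 204, 97]) cylinder(h = 8, r = 57);


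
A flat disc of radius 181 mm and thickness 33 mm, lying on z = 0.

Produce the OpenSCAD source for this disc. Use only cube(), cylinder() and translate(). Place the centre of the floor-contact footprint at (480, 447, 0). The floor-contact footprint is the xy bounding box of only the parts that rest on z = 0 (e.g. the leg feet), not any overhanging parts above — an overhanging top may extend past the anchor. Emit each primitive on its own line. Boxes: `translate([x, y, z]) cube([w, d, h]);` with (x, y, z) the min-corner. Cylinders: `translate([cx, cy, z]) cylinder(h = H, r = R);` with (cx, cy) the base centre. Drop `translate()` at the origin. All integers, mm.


translate([480, 447, 0]) cylinder(h = 33, r = 181);


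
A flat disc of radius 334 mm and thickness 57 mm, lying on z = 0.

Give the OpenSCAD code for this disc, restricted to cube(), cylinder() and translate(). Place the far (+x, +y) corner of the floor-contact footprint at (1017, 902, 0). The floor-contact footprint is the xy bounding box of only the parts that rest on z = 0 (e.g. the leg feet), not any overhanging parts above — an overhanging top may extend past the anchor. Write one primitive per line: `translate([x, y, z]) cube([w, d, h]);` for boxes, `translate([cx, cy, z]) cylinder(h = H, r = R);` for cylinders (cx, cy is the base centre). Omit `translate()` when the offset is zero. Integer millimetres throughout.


translate([683, 568, 0]) cylinder(h = 57, r = 334);


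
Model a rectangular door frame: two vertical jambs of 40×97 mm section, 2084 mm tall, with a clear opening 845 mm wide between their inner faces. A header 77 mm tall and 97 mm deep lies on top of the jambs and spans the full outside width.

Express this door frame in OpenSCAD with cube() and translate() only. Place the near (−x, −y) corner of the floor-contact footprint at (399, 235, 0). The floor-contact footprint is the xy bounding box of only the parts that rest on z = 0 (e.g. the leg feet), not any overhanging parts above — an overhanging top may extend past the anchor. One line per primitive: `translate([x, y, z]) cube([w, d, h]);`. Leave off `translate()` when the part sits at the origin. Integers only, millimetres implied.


translate([399, 235, 0]) cube([40, 97, 2084]);
translate([1284, 235, 0]) cube([40, 97, 2084]);
translate([399, 235, 2084]) cube([925, 97, 77]);


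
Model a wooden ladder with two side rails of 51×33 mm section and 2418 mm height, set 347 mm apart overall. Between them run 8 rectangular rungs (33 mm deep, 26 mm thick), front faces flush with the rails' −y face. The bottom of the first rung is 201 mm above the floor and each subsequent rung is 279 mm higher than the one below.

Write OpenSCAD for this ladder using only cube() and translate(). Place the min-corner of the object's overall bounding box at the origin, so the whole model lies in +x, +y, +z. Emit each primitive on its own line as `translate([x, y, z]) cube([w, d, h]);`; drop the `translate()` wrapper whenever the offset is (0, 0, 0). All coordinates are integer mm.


cube([51, 33, 2418]);
translate([296, 0, 0]) cube([51, 33, 2418]);
translate([51, 0, 201]) cube([245, 33, 26]);
translate([51, 0, 480]) cube([245, 33, 26]);
translate([51, 0, 759]) cube([245, 33, 26]);
translate([51, 0, 1038]) cube([245, 33, 26]);
translate([51, 0, 1317]) cube([245, 33, 26]);
translate([51, 0, 1596]) cube([245, 33, 26]);
translate([51, 0, 1875]) cube([245, 33, 26]);
translate([51, 0, 2154]) cube([245, 33, 26]);


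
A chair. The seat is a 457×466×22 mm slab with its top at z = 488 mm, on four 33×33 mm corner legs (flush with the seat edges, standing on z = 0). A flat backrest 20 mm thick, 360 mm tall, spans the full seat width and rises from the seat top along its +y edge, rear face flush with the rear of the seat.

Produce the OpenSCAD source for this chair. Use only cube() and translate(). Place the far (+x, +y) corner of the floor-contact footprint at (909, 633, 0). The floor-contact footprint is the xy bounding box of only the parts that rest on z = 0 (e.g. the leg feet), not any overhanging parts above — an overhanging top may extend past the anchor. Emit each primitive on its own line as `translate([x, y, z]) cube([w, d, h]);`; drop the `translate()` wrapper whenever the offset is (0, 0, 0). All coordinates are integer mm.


translate([452, 167, 466]) cube([457, 466, 22]);
translate([452, 167, 0]) cube([33, 33, 466]);
translate([876, 167, 0]) cube([33, 33, 466]);
translate([452, 600, 0]) cube([33, 33, 466]);
translate([876, 600, 0]) cube([33, 33, 466]);
translate([452, 613, 488]) cube([457, 20, 360]);


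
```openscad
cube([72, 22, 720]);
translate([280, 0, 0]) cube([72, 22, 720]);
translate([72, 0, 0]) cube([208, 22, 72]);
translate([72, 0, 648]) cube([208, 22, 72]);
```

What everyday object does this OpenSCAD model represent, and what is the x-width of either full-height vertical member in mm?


A picture frame. The border width is 72 mm.

Four thin pieces enclosing a rectangular opening — a picture frame. The two full-height stiles are 720 mm tall; the top rail sits at z = 648 and is 72 mm tall, so the border above the opening is 720 − 648 = 72 mm, matching the stile x-width.


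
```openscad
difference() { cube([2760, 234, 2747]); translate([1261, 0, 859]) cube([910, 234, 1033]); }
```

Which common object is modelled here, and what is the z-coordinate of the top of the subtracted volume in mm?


A wall with a window opening. The window head height is 1892 mm.

A wall with a rectangular opening subtracted — a window. Sill at z = 859, opening 1033 mm tall, so the head is at 859 + 1033 = 1892 mm.


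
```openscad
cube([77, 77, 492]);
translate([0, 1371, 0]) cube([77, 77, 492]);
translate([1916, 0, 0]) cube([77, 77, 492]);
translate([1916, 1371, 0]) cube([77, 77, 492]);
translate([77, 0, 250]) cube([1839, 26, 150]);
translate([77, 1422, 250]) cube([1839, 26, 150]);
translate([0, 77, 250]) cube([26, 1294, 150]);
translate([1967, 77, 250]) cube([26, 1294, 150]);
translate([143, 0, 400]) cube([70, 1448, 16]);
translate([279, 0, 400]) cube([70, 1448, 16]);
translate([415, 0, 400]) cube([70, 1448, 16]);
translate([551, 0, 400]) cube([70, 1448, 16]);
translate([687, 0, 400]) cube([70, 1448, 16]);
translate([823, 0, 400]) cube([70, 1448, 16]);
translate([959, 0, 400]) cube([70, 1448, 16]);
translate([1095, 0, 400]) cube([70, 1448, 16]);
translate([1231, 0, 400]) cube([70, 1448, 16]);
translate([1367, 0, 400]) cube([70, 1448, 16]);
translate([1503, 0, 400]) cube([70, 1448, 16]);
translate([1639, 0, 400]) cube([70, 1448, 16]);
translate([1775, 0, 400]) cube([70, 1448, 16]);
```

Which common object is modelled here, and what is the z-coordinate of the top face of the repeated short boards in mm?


A bed frame. The slat-top height is 416 mm.

Four posts, four rails, and a row of slats — a bed frame. Slats sit on the rails at z = 250 + 150 = 400; with slat thickness 16, the top is 416 mm.


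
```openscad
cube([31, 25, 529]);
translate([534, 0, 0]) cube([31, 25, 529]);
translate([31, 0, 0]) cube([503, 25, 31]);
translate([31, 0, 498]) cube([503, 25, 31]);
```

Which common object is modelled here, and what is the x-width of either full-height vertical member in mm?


A picture frame. The border width is 31 mm.

Four thin pieces enclosing a rectangular opening — a picture frame. The two full-height stiles are 529 mm tall; the top rail sits at z = 498 and is 31 mm tall, so the border above the opening is 529 − 498 = 31 mm, matching the stile x-width.
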